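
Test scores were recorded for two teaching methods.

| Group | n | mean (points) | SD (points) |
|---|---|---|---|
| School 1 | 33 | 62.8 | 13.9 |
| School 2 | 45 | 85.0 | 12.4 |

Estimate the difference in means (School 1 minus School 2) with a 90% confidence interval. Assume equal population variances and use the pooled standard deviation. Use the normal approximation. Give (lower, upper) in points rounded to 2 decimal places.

(-27.12, -17.28)

Pooled variance s_p² = [32·13.9² + 44·12.4²] / (33+45−2) = 170.3705, so s_p = 13.0526.
SE_diff = s_p·√(1/n₁ + 1/n₂) = 13.0526·√(1/33 + 1/45) = 2.9914.
z* = 1.645; margin = 1.645 × 2.9914 = 4.9209.
Difference = 62.8 − 85.0 = -22.2000.
-22.2000 ± 4.9209 → (-27.12, -17.28).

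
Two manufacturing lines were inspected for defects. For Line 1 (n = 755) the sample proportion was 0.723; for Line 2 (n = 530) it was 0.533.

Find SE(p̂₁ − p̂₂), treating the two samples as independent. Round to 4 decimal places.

The two standard errors are √(0.7230×0.2770/755) = 0.01629 and √(0.5330×0.4670/530) = 0.02167.
Because the samples are independent, SE_diff = √(0.01629² + 0.02167²) = 0.02711.

0.0271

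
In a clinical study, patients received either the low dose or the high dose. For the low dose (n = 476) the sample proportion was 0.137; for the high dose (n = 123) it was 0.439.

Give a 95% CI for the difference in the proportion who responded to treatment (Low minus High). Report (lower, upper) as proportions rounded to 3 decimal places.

The two standard errors are √(0.1370×0.8630/476) = 0.01576 and √(0.4390×0.5610/123) = 0.04475.
Because the samples are independent, SE_diff = √(0.01576² + 0.04475²) = 0.04744.
Using z* = 1.960 for 95%, ME = 1.960 × 0.04744 = 0.09298.
p̂₁ − p̂₂ = -0.3020; interval -0.3020 ± 0.09298 gives (-0.395, -0.209).

(-0.395, -0.209)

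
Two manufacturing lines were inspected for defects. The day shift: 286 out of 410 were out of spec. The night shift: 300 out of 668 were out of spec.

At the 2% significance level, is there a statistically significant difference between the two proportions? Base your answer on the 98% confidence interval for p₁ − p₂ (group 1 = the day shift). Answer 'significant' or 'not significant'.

significant

First, p̂₁ = 286/410 = 0.6976; p̂₂ = 300/668 = 0.4491.
The two standard errors are √(0.6976×0.3024/410) = 0.02268 and √(0.4491×0.5509/668) = 0.01925.
Because the samples are independent, SE_diff = √(0.02268² + 0.01925²) = 0.02975.
Using z* = 2.326 for 98%, ME = 2.326 × 0.02975 = 0.06920.
p̂₁ − p̂₂ = 0.2485; interval 0.2485 ± 0.06920 gives (0.17930, 0.31770).
The interval (0.17930, 0.31770) does not contain 0, so the difference is significant.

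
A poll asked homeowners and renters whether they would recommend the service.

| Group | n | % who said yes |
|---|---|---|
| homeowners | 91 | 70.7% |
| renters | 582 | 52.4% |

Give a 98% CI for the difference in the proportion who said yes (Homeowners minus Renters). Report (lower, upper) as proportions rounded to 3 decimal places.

(0.062, 0.304)

SE₁ = √(p̂₁(1−p̂₁)/n₁) = √(0.7070·0.2930/91) = 0.04771; SE₂ = √(0.5240·0.4760/582) = 0.02070.
Independent samples: SE of the difference = √(SE₁² + SE₂²) = √(0.0022762441 + 0.00042849) = 0.05201.
z* for 98% confidence is 2.326, so the margin of error is 2.326 × 0.05201 = 0.12098.
Point estimate p̂₁ − p̂₂ = 0.7070 − 0.5240 = 0.1830.
0.1830 ± 0.12098 → (0.062, 0.304).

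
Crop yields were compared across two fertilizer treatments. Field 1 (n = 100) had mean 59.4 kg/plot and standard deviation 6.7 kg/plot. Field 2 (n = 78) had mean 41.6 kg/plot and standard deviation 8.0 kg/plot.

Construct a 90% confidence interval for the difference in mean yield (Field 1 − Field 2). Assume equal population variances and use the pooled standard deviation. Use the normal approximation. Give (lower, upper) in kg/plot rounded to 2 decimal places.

(15.99, 19.61)

s_p = √[((n₁−1)s₁² + (n₂−1)s₂²)/(n₁+n₂−2)] = √[(99·6.7² + 77·8.0²)/176] = 7.2973.
SE = 7.2973·√(1/100 + 1/78) = 1.1024.
With z* = 1.645, margin = 1.645 × 1.1024 = 1.8134.
x̄₁ − x̄₂ = 59.4 − 41.6 = 17.8000; interval 17.8000 ± 1.8134 = (15.99, 19.61).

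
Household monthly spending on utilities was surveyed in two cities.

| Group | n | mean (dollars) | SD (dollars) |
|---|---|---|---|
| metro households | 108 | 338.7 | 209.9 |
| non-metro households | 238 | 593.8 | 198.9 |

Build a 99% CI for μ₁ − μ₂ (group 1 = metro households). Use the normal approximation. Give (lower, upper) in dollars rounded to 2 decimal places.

Standard errors of each mean: 209.9/√108 = 20.1976 and 198.9/√238 = 12.8928.
SE(x̄₁ − x̄₂) = √(20.1976² + 12.8928²) = 23.9618 for independent samples with unequal variances.
With z* = 2.576, the margin is 2.576 × 23.9618 = 61.7256.
x̄₁ − x̄₂ = 338.7 − 593.8 = -255.1000; the interval is -255.1000 ± 61.7256 = (-316.83, -193.37).

(-316.83, -193.37)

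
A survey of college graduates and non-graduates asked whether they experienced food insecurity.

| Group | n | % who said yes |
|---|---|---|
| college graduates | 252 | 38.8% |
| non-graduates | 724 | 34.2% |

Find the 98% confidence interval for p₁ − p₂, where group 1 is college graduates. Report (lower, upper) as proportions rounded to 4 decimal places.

Each SE is √(p̂(1−p̂)/n): √(0.3880·0.6120/252) = 0.03070 and √(0.3420·0.6580/724) = 0.01763.
SE(p̂₁ − p̂₂) = √(SE₁² + SE₂²) = √(0.00094249 + 0.0003108169) = 0.03540, since the two samples are independent.
At 98% confidence z* = 2.326; margin = 2.326 × 0.03540 = 0.08234.
The difference is 0.3880 − 0.3420 = 0.0460, so the interval is 0.0460 ± 0.08234 = (-0.0363, 0.1283).

(-0.0363, 0.1283)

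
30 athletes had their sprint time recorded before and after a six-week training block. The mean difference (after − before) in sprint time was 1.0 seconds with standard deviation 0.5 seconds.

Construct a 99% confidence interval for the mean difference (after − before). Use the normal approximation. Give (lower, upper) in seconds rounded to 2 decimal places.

(0.76, 1.24)

Paired design: SE = s_d/√n = 0.5/√30 = 0.0913.
z* = 2.576; margin of error = 2.576 × 0.0913 = 0.2352.
1.0 ± 0.2352 → (0.76, 1.24).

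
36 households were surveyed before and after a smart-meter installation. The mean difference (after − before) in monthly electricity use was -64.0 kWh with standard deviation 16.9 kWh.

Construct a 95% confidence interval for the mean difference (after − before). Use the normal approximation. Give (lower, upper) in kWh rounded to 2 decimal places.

(-69.52, -58.48)

Paired design: SE = s_d/√n = 16.9/√36 = 2.8167.
z* = 1.960; margin of error = 1.960 × 2.8167 = 5.5207.
-64.0 ± 5.5207 → (-69.52, -58.48).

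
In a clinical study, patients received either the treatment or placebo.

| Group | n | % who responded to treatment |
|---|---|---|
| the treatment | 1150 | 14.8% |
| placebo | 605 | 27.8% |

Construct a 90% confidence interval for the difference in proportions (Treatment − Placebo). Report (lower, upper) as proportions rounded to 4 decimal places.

Each SE is √(p̂(1−p̂)/n): √(0.1480·0.8520/1150) = 0.01047 and √(0.2780·0.7220/605) = 0.01821.
SE(p̂₁ − p̂₂) = √(SE₁² + SE₂²) = √(0.0001096209 + 0.0003316041) = 0.02101, since the two samples are independent.
At 90% confidence z* = 1.645; margin = 1.645 × 0.02101 = 0.03456.
The difference is 0.1480 − 0.2780 = -0.1300, so the interval is -0.1300 ± 0.03456 = (-0.1646, -0.0954).

(-0.1646, -0.0954)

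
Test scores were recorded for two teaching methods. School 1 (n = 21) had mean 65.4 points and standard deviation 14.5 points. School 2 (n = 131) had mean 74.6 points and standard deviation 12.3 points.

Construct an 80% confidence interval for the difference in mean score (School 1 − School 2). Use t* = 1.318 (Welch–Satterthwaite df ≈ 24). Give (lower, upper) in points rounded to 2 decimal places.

(-13.60, -4.80)

SE₁ = s₁/√n₁ = 14.5/√21 = 3.1642; SE₂ = 12.3/√131 = 1.0747.
Independent samples, unequal variances: SE_diff = √(SE₁² + SE₂²) = √(10.01216164 + 1.15498009) = 3.3417.
t* = 1.318, so margin of error = 1.318 × 3.3417 = 4.4044.
Difference in means = 65.4 − 74.6 = -9.2000.
-9.2000 ± 4.4044 → (-13.60, -4.80).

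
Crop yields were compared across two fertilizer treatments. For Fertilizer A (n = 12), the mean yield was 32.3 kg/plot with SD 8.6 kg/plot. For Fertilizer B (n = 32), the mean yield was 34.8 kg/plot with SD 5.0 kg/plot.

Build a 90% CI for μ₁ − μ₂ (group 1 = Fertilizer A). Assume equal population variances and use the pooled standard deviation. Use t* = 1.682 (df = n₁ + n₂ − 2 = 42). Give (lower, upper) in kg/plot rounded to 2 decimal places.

(-6.00, 1.00)

Pooled variance s_p² = [11·8.6² + 31·5.0²] / (12+32−2) = 37.8229, so s_p = 6.1500.
SE_diff = s_p·√(1/n₁ + 1/n₂) = 6.1500·√(1/12 + 1/32) = 2.0818.
t* = 1.682; margin = 1.682 × 2.0818 = 3.5016.
Difference = 32.3 − 34.8 = -2.5000.
-2.5000 ± 3.5016 → (-6.00, 1.00).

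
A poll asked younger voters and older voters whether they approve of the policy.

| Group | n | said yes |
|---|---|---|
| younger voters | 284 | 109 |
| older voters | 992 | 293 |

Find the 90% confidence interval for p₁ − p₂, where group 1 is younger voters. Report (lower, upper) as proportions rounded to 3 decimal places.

Sample proportions: 109/284 = 0.3838, 293/992 = 0.2954.
Each SE is √(p̂(1−p̂)/n): √(0.3838·0.6162/284) = 0.02886 and √(0.2954·0.7046/992) = 0.01449.
SE(p̂₁ − p̂₂) = √(SE₁² + SE₂²) = √(0.0008328996 + 0.0002099601) = 0.03229, since the two samples are independent.
At 90% confidence z* = 1.645; margin = 1.645 × 0.03229 = 0.05312.
The difference is 0.3838 − 0.2954 = 0.0884, so the interval is 0.0884 ± 0.05312 = (0.035, 0.142).

(0.035, 0.142)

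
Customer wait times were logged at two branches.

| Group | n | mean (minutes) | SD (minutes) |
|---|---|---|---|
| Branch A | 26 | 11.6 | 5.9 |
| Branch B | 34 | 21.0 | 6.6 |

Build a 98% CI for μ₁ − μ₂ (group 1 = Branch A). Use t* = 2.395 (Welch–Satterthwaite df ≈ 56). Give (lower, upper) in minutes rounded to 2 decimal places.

(-13.28, -5.52)

SE₁ = s₁/√n₁ = 5.9/√26 = 1.1571; SE₂ = 6.6/√34 = 1.1319.
Independent samples, unequal variances: SE_diff = √(SE₁² + SE₂²) = √(1.33888041 + 1.28119761) = 1.6187.
t* = 2.395, so margin of error = 2.395 × 1.6187 = 3.8768.
Difference in means = 11.6 − 21.0 = -9.4000.
-9.4000 ± 3.8768 → (-13.28, -5.52).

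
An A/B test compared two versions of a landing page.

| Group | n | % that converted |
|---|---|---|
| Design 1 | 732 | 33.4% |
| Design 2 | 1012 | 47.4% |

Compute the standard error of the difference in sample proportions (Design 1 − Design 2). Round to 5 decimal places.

The two standard errors are √(0.3340×0.6660/732) = 0.01743 and √(0.4740×0.5260/1012) = 0.01570.
Because the samples are independent, SE_diff = √(0.01743² + 0.01570²) = 0.02346.

0.02346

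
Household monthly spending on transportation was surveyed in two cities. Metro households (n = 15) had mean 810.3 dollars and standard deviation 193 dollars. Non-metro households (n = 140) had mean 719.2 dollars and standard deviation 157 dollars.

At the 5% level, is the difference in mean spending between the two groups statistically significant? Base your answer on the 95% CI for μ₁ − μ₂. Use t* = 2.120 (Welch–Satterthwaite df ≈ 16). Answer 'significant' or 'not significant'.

not significant

Per-group SEs: s₁/√n₁ = 193/√15 = 49.8324, s₂/√n₂ = 157/√140 = 13.2689.
Unpooled SE of the difference: √(2483.26808976 + 176.06370721) = 51.5687.
Margin of error = t* · SE = 2.120 × 51.5687 = 109.3256.
x̄₁ − x̄₂ = 810.3 − 719.2 = 91.1000.
CI: 91.1000 ± 109.3256 = (-18.2256, 200.4256).
The interval (-18.2256, 200.4256) contains 0, so the difference is not significant.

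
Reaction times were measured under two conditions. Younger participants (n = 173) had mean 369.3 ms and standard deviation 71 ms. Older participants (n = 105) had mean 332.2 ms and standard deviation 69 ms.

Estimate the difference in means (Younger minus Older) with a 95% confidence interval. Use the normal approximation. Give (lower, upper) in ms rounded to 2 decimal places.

Standard errors of each mean: 71/√173 = 5.3980 and 69/√105 = 6.7337.
SE(x̄₁ − x̄₂) = √(5.3980² + 6.7337²) = 8.6302 for independent samples with unequal variances.
With z* = 1.960, the margin is 1.960 × 8.6302 = 16.9152.
x̄₁ − x̄₂ = 369.3 − 332.2 = 37.1000; the interval is 37.1000 ± 16.9152 = (20.18, 54.02).

(20.18, 54.02)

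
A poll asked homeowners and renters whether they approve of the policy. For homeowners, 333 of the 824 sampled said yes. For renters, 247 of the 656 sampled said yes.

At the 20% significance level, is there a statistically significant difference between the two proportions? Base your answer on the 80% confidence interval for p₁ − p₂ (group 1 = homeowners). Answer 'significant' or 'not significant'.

Sample proportions: 333/824 = 0.4041, 247/656 = 0.3765.
Each SE is √(p̂(1−p̂)/n): √(0.4041·0.5959/824) = 0.01709 and √(0.3765·0.6235/656) = 0.01892.
SE(p̂₁ − p̂₂) = √(SE₁² + SE₂²) = √(0.0002920681 + 0.0003579664) = 0.02550, since the two samples are independent.
At 80% confidence z* = 1.282; margin = 1.282 × 0.02550 = 0.03269.
The difference is 0.4041 − 0.3765 = 0.0276, so the interval is 0.0276 ± 0.03269 = (-0.00509, 0.06029).
The interval (-0.00509, 0.06029) contains 0, so the difference is not significant.

not significant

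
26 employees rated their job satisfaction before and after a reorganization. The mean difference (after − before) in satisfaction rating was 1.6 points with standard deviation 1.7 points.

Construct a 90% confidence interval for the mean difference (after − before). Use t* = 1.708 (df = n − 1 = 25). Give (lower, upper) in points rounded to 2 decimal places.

Paired design: SE = s_d/√n = 1.7/√26 = 0.3334.
t* = 1.708; margin of error = 1.708 × 0.3334 = 0.5694.
1.6 ± 0.5694 → (1.03, 2.17).

(1.03, 2.17)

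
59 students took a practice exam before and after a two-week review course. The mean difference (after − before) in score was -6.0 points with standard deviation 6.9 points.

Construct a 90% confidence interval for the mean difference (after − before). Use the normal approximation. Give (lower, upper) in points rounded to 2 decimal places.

(-7.48, -4.52)

This is a matched-pairs design, so SE = s_d/√n = 6.9/√59 = 0.8983.
Margin = 1.645 × 0.8983 = 1.4777; the interval is -6.0 ± 1.4777 = (-7.48, -4.52).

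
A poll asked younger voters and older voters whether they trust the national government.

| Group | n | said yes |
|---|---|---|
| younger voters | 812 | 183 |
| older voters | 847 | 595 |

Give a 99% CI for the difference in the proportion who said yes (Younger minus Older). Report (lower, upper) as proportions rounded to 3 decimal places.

Sample proportions: 183/812 = 0.2254, 595/847 = 0.7025.
Each SE is √(p̂(1−p̂)/n): √(0.2254·0.7746/812) = 0.01466 and √(0.7025·0.2975/847) = 0.01571.
SE(p̂₁ − p̂₂) = √(SE₁² + SE₂²) = √(0.0002149156 + 0.0002468041) = 0.02149, since the two samples are independent.
At 99% confidence z* = 2.576; margin = 2.576 × 0.02149 = 0.05536.
The difference is 0.2254 − 0.7025 = -0.4771, so the interval is -0.4771 ± 0.05536 = (-0.532, -0.422).

(-0.532, -0.422)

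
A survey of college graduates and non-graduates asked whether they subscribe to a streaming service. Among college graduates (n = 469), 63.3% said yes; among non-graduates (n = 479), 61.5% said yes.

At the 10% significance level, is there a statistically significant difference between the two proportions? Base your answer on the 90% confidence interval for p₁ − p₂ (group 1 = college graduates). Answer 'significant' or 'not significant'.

not significant

SE₁ = √(p̂₁(1−p̂₁)/n₁) = √(0.6330·0.3670/469) = 0.02226; SE₂ = √(0.6150·0.3850/479) = 0.02223.
Independent samples: SE of the difference = √(SE₁² + SE₂²) = √(0.0004955076 + 0.0004941729) = 0.03146.
z* for 90% confidence is 1.645, so the margin of error is 1.645 × 0.03146 = 0.05175.
Point estimate p̂₁ − p̂₂ = 0.6330 − 0.6150 = 0.0180.
0.0180 ± 0.05175 → (-0.03375, 0.06975).
The interval (-0.03375, 0.06975) contains 0, so the difference is not significant.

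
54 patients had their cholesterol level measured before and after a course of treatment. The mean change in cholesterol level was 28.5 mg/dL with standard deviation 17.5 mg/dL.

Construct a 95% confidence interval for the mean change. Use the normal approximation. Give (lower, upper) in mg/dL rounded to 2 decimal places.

This is a matched-pairs design, so SE = s_d/√n = 17.5/√54 = 2.3814.
Margin = 1.960 × 2.3814 = 4.6675; the interval is 28.5 ± 4.6675 = (23.83, 33.17).

(23.83, 33.17)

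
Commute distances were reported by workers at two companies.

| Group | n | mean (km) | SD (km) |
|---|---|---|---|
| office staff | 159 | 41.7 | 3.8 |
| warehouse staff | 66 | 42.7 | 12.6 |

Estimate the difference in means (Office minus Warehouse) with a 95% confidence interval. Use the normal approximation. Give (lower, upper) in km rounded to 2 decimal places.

SE₁ = s₁/√n₁ = 3.8/√159 = 0.3014; SE₂ = 12.6/√66 = 1.5510.
Independent samples, unequal variances: SE_diff = √(SE₁² + SE₂²) = √(0.09084196 + 2.405601) = 1.5800.
z* = 1.960, so margin of error = 1.960 × 1.5800 = 3.0968.
Difference in means = 41.7 − 42.7 = -1.0000.
-1.0000 ± 3.0968 → (-4.10, 2.10).

(-4.10, 2.10)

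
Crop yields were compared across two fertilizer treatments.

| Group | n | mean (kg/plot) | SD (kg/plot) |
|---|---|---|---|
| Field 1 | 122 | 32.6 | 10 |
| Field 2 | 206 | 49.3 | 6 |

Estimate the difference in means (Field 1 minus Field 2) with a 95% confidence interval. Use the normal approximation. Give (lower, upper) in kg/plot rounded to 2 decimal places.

(-18.65, -14.75)

SE₁ = s₁/√n₁ = 10/√122 = 0.9054; SE₂ = 6/√206 = 0.4180.
Independent samples, unequal variances: SE_diff = √(SE₁² + SE₂²) = √(0.81974916 + 0.174724) = 0.9972.
z* = 1.960, so margin of error = 1.960 × 0.9972 = 1.9545.
Difference in means = 32.6 − 49.3 = -16.7000.
-16.7000 ± 1.9545 → (-18.65, -14.75).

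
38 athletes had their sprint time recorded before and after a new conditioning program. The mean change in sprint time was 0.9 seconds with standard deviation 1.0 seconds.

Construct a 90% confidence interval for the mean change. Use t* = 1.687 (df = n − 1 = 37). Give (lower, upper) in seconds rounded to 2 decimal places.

This is a matched-pairs design, so SE = s_d/√n = 1.0/√38 = 0.1622.
Margin = 1.687 × 0.1622 = 0.2736; the interval is 0.9 ± 0.2736 = (0.63, 1.17).

(0.63, 1.17)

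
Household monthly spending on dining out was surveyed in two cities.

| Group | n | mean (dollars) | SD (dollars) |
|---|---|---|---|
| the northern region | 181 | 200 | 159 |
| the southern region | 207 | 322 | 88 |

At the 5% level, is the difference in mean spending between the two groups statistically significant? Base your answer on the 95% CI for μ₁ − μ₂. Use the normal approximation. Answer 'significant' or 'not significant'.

Per-group SEs: s₁/√n₁ = 159/√181 = 11.8184, s₂/√n₂ = 88/√207 = 6.1164.
Unpooled SE of the difference: √(139.67457856 + 37.41034896) = 13.3073.
Margin of error = z* · SE = 1.960 × 13.3073 = 26.0823.
x̄₁ − x̄₂ = 200 − 322 = -122.0000.
CI: -122.0000 ± 26.0823 = (-148.0823, -95.9177).
The interval (-148.0823, -95.9177) does not contain 0, so the difference is significant.

significant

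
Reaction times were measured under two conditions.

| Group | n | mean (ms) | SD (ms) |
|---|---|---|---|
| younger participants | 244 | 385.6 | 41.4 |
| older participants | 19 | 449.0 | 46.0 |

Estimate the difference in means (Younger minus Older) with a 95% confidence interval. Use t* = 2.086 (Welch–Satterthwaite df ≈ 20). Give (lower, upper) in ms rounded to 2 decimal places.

SE₁ = s₁/√n₁ = 41.4/√244 = 2.6504; SE₂ = 46.0/√19 = 10.5531.
Independent samples, unequal variances: SE_diff = √(SE₁² + SE₂²) = √(7.02462016 + 111.36791961) = 10.8808.
t* = 2.086, so margin of error = 2.086 × 10.8808 = 22.6973.
Difference in means = 385.6 − 449.0 = -63.4000.
-63.4000 ± 22.6973 → (-86.10, -40.70).

(-86.10, -40.70)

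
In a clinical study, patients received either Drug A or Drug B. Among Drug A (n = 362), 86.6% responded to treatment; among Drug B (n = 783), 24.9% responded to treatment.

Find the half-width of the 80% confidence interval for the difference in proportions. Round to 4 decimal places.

Each SE is √(p̂(1−p̂)/n): √(0.8660·0.1340/362) = 0.01790 and √(0.2490·0.7510/783) = 0.01545.
SE(p̂₁ − p̂₂) = √(SE₁² + SE₂²) = √(0.00032041 + 0.0002387025) = 0.02365, since the two samples are independent.
At 80% confidence z* = 1.282; margin = 1.282 × 0.02365 = 0.03032.

0.0303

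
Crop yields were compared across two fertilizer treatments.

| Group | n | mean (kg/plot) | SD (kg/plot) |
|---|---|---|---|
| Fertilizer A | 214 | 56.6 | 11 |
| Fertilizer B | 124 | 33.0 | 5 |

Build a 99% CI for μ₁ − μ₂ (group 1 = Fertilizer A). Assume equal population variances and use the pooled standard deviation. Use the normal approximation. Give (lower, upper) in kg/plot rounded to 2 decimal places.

(20.91, 26.29)

Pooled variance s_p² = [213·11² + 123·5²] / (214+124−2) = 85.8571, so s_p = 9.2659.
SE_diff = s_p·√(1/n₁ + 1/n₂) = 9.2659·√(1/214 + 1/124) = 1.0458.
z* = 2.576; margin = 2.576 × 1.0458 = 2.6940.
Difference = 56.6 − 33.0 = 23.6000.
23.6000 ± 2.6940 → (20.91, 26.29).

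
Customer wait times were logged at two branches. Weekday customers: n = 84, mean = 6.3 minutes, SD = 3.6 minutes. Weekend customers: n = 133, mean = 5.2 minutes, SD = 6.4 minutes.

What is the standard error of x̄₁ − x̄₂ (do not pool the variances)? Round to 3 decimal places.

0.680

Standard errors of each mean: 3.6/√84 = 0.3928 and 6.4/√133 = 0.5550.
SE(x̄₁ − x̄₂) = √(0.3928² + 0.5550²) = 0.6799 for independent samples with unequal variances.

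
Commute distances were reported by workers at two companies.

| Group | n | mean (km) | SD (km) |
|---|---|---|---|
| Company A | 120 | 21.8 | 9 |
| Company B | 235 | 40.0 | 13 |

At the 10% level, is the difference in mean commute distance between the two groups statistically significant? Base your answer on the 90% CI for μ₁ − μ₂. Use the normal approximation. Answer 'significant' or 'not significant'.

SE₁ = s₁/√n₁ = 9/√120 = 0.8216; SE₂ = 13/√235 = 0.8480.
Independent samples, unequal variances: SE_diff = √(SE₁² + SE₂²) = √(0.67502656 + 0.719104) = 1.1807.
z* = 1.645, so margin of error = 1.645 × 1.1807 = 1.9423.
Difference in means = 21.8 − 40.0 = -18.2000.
-18.2000 ± 1.9423 → (-20.1423, -16.2577).
The interval (-20.1423, -16.2577) does not contain 0, so the difference is significant.

significant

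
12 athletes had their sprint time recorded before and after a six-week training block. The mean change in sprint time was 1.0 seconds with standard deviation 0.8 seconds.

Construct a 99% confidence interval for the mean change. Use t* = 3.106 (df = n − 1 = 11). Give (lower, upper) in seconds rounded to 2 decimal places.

This is a matched-pairs design, so SE = s_d/√n = 0.8/√12 = 0.2309.
Margin = 3.106 × 0.2309 = 0.7172; the interval is 1.0 ± 0.7172 = (0.28, 1.72).

(0.28, 1.72)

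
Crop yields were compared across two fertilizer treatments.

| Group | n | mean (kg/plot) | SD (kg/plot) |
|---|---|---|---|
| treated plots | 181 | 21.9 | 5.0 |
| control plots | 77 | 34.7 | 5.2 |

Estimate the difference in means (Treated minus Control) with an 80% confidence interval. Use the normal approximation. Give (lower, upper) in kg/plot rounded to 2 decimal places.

Per-group SEs: s₁/√n₁ = 5.0/√181 = 0.3716, s₂/√n₂ = 5.2/√77 = 0.5926.
Unpooled SE of the difference: √(0.13808656 + 0.35117476) = 0.6995.
Margin of error = z* · SE = 1.282 × 0.6995 = 0.8968.
x̄₁ − x̄₂ = 21.9 − 34.7 = -12.8000.
CI: -12.8000 ± 0.8968 = (-13.70, -11.90).

(-13.70, -11.90)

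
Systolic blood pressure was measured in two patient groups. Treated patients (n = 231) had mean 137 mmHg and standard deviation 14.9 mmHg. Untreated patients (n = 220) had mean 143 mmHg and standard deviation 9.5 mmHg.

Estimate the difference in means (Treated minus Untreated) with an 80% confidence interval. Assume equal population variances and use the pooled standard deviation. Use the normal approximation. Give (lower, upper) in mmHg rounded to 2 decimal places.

s_p = √[((n₁−1)s₁² + (n₂−1)s₂²)/(n₁+n₂−2)] = √[(230·14.9² + 219·9.5²)/449] = 12.5596.
SE = 12.5596·√(1/231 + 1/220) = 1.1832.
With z* = 1.282, margin = 1.282 × 1.1832 = 1.5169.
x̄₁ − x̄₂ = 137 − 143 = -6.0000; interval -6.0000 ± 1.5169 = (-7.52, -4.48).

(-7.52, -4.48)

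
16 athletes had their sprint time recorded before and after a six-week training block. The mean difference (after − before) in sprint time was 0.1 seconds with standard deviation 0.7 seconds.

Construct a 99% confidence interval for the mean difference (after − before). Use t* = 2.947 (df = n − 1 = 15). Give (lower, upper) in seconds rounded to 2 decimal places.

(-0.42, 0.62)

Paired design: SE = s_d/√n = 0.7/√16 = 0.1750.
t* = 2.947; margin of error = 2.947 × 0.1750 = 0.5157.
0.1 ± 0.5157 → (-0.42, 0.62).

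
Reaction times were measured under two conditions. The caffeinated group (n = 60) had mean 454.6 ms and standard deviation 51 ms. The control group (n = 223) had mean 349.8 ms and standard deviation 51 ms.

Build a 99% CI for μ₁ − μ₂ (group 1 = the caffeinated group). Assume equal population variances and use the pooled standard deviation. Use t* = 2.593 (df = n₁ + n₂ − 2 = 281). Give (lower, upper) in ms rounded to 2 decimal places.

(85.57, 124.03)

Pooled variance s_p² = [59·51² + 222·51²] / (60+223−2) = 2601.0000, so s_p = 51.0000.
SE_diff = s_p·√(1/n₁ + 1/n₂) = 51.0000·√(1/60 + 1/223) = 7.4171.
t* = 2.593; margin = 2.593 × 7.4171 = 19.2325.
Difference = 454.6 − 349.8 = 104.8000.
104.8000 ± 19.2325 → (85.57, 124.03).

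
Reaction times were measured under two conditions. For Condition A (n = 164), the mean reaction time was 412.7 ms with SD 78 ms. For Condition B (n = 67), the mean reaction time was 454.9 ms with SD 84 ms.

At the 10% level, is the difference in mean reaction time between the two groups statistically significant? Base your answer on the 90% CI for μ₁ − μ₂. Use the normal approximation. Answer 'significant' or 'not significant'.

significant

Standard errors of each mean: 78/√164 = 6.0908 and 84/√67 = 10.2622.
SE(x̄₁ − x̄₂) = √(6.0908² + 10.2622²) = 11.9336 for independent samples with unequal variances.
With z* = 1.645, the margin is 1.645 × 11.9336 = 19.6308.
x̄₁ − x̄₂ = 412.7 − 454.9 = -42.2000; the interval is -42.2000 ± 19.6308 = (-61.8308, -22.5692).
The interval (-61.8308, -22.5692) does not contain 0, so the difference is significant.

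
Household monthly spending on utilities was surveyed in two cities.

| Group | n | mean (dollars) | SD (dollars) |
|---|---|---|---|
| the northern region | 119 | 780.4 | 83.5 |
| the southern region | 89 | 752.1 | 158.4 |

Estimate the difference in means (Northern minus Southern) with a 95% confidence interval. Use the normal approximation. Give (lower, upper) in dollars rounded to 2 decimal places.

(-7.87, 64.47)

SE₁ = s₁/√n₁ = 83.5/√119 = 7.6544; SE₂ = 158.4/√89 = 16.7904.
Independent samples, unequal variances: SE_diff = √(SE₁² + SE₂²) = √(58.58983936 + 281.91753216) = 18.4528.
z* = 1.960, so margin of error = 1.960 × 18.4528 = 36.1675.
Difference in means = 780.4 − 752.1 = 28.3000.
28.3000 ± 36.1675 → (-7.87, 64.47).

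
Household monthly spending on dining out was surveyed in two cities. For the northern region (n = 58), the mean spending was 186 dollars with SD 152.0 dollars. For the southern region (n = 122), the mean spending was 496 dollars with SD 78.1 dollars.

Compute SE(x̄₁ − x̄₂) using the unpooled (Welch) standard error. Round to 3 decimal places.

Standard errors of each mean: 152.0/√58 = 19.9586 and 78.1/√122 = 7.0708.
SE(x̄₁ − x̄₂) = √(19.9586² + 7.0708²) = 21.1741 for independent samples with unequal variances.

21.174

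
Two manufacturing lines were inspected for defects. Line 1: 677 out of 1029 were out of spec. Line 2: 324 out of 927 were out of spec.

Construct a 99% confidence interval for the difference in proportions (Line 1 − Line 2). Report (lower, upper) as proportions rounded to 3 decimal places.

(0.253, 0.364)

First, p̂₁ = 677/1029 = 0.6579; p̂₂ = 324/927 = 0.3495.
The two standard errors are √(0.6579×0.3421/1029) = 0.01479 and √(0.3495×0.6505/927) = 0.01566.
Because the samples are independent, SE_diff = √(0.01479² + 0.01566²) = 0.02154.
Using z* = 2.576 for 99%, ME = 2.576 × 0.02154 = 0.05549.
p̂₁ − p̂₂ = 0.3084; interval 0.3084 ± 0.05549 gives (0.253, 0.364).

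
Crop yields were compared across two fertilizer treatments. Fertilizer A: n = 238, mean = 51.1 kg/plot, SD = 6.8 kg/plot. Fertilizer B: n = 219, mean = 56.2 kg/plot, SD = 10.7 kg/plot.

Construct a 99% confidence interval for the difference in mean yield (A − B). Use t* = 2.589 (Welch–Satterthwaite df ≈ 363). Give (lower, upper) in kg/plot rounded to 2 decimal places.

(-7.29, -2.91)

SE₁ = s₁/√n₁ = 6.8/√238 = 0.4408; SE₂ = 10.7/√219 = 0.7230.
Independent samples, unequal variances: SE_diff = √(SE₁² + SE₂²) = √(0.19430464 + 0.522729) = 0.8468.
t* = 2.589, so margin of error = 2.589 × 0.8468 = 2.1924.
Difference in means = 51.1 − 56.2 = -5.1000.
-5.1000 ± 2.1924 → (-7.29, -2.91).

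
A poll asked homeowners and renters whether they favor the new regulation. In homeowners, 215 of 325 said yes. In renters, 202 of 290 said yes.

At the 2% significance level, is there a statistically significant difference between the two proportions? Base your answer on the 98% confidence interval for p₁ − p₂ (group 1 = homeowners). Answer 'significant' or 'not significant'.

not significant

p̂₁ = 215/325 = 0.6615 and p̂₂ = 202/290 = 0.6966.
SE₁ = √(p̂₁(1−p̂₁)/n₁) = √(0.6615·0.3385/325) = 0.02625; SE₂ = √(0.6966·0.3034/290) = 0.02700.
Independent samples: SE of the difference = √(SE₁² + SE₂²) = √(0.0006890625 + 0.000729) = 0.03766.
z* for 98% confidence is 2.326, so the margin of error is 2.326 × 0.03766 = 0.08760.
Point estimate p̂₁ − p̂₂ = 0.6615 − 0.6966 = -0.0351.
-0.0351 ± 0.08760 → (-0.12270, 0.05250).
The interval (-0.12270, 0.05250) contains 0, so the difference is not significant.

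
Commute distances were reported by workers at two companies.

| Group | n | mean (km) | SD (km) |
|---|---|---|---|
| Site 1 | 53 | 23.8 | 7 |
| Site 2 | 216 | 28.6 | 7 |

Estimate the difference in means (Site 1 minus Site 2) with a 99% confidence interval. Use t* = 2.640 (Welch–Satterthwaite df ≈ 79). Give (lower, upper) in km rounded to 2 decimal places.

(-7.63, -1.97)

Standard errors of each mean: 7/√53 = 0.9615 and 7/√216 = 0.4763.
SE(x̄₁ − x̄₂) = √(0.9615² + 0.4763²) = 1.0730 for independent samples with unequal variances.
With t* = 2.640, the margin is 2.640 × 1.0730 = 2.8327.
x̄₁ − x̄₂ = 23.8 − 28.6 = -4.8000; the interval is -4.8000 ± 2.8327 = (-7.63, -1.97).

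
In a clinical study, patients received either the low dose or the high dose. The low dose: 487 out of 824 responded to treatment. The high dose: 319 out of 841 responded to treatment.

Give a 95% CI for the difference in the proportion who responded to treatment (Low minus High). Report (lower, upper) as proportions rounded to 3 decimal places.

p̂₁ = 487/824 = 0.5910 and p̂₂ = 319/841 = 0.3793.
SE₁ = √(p̂₁(1−p̂₁)/n₁) = √(0.5910·0.4090/824) = 0.01713; SE₂ = √(0.3793·0.6207/841) = 0.01673.
Independent samples: SE of the difference = √(SE₁² + SE₂²) = √(0.0002934369 + 0.0002798929) = 0.02394.
z* for 95% confidence is 1.960, so the margin of error is 1.960 × 0.02394 = 0.04692.
Point estimate p̂₁ − p̂₂ = 0.5910 − 0.3793 = 0.2117.
0.2117 ± 0.04692 → (0.165, 0.259).

(0.165, 0.259)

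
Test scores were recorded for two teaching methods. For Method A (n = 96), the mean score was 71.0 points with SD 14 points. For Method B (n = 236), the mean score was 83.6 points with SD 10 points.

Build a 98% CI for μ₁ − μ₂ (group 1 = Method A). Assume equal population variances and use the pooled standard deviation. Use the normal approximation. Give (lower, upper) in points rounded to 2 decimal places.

(-15.78, -9.42)

s_p = √[((n₁−1)s₁² + (n₂−1)s₂²)/(n₁+n₂−2)] = √[(95·14² + 235·10²)/330] = 11.2976.
SE = 11.2976·√(1/96 + 1/236) = 1.3676.
With z* = 2.326, margin = 2.326 × 1.3676 = 3.1810.
x̄₁ − x̄₂ = 71.0 − 83.6 = -12.6000; interval -12.6000 ± 3.1810 = (-15.78, -9.42).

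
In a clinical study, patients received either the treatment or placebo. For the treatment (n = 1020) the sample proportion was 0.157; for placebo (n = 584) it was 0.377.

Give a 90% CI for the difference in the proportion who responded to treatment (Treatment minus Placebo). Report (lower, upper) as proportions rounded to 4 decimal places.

(-0.2579, -0.1821)

The two standard errors are √(0.1570×0.8430/1020) = 0.01139 and √(0.3770×0.6230/584) = 0.02005.
Because the samples are independent, SE_diff = √(0.01139² + 0.02005²) = 0.02306.
Using z* = 1.645 for 90%, ME = 1.645 × 0.02306 = 0.03793.
p̂₁ − p̂₂ = -0.2200; interval -0.2200 ± 0.03793 gives (-0.2579, -0.1821).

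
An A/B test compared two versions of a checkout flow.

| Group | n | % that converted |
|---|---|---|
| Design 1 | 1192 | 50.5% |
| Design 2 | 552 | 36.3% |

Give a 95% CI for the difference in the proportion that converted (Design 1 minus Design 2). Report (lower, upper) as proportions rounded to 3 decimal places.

The two standard errors are √(0.5050×0.4950/1192) = 0.01448 and √(0.3630×0.6370/552) = 0.02047.
Because the samples are independent, SE_diff = √(0.01448² + 0.02047²) = 0.02507.
Using z* = 1.960 for 95%, ME = 1.960 × 0.02507 = 0.04914.
p̂₁ − p̂₂ = 0.1420; interval 0.1420 ± 0.04914 gives (0.093, 0.191).

(0.093, 0.191)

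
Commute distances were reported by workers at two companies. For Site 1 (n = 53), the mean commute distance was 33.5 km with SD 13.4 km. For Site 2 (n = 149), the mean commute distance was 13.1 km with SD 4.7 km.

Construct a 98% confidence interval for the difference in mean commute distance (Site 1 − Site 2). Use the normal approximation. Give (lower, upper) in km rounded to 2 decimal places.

(16.03, 24.77)

Standard errors of each mean: 13.4/√53 = 1.8406 and 4.7/√149 = 0.3850.
SE(x̄₁ − x̄₂) = √(1.8406² + 0.3850²) = 1.8804 for independent samples with unequal variances.
With z* = 2.326, the margin is 2.326 × 1.8804 = 4.3738.
x̄₁ − x̄₂ = 33.5 − 13.1 = 20.4000; the interval is 20.4000 ± 4.3738 = (16.03, 24.77).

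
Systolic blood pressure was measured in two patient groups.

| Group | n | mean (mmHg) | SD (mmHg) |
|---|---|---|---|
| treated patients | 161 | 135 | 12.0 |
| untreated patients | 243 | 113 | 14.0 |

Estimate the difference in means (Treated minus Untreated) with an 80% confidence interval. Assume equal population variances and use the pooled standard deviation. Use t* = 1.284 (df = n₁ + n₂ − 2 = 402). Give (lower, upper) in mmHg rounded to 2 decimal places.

s_p = √[((n₁−1)s₁² + (n₂−1)s₂²)/(n₁+n₂−2)] = √[(160·12.0² + 242·14.0²)/402] = 13.2402.
SE = 13.2402·√(1/161 + 1/243) = 1.3455.
With t* = 1.284, margin = 1.284 × 1.3455 = 1.7276.
x̄₁ − x̄₂ = 135 − 113 = 22.0000; interval 22.0000 ± 1.7276 = (20.27, 23.73).

(20.27, 23.73)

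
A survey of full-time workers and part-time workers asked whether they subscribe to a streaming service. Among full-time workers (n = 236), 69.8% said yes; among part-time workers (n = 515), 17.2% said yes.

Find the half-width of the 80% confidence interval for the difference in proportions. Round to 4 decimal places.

The two standard errors are √(0.6980×0.3020/236) = 0.02989 and √(0.1720×0.8280/515) = 0.01663.
Because the samples are independent, SE_diff = √(0.02989² + 0.01663²) = 0.03420.
Using z* = 1.282 for 80%, ME = 1.282 × 0.03420 = 0.04384.

0.0438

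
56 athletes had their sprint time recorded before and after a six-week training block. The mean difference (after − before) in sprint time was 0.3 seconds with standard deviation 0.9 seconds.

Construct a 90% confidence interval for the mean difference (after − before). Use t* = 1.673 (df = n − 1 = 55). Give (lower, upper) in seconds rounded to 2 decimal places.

(0.10, 0.50)

Paired design: SE = s_d/√n = 0.9/√56 = 0.1203.
t* = 1.673; margin of error = 1.673 × 0.1203 = 0.2013.
0.3 ± 0.2013 → (0.10, 0.50).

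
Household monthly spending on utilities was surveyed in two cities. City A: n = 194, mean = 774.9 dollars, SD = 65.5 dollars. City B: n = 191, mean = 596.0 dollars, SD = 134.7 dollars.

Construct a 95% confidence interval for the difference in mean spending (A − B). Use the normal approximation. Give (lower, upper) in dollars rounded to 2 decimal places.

Per-group SEs: s₁/√n₁ = 65.5/√194 = 4.7026, s₂/√n₂ = 134.7/√191 = 9.7465.
Unpooled SE of the difference: √(22.11444676 + 94.99426225) = 10.8217.
Margin of error = z* · SE = 1.960 × 10.8217 = 21.2105.
x̄₁ − x̄₂ = 774.9 − 596.0 = 178.9000.
CI: 178.9000 ± 21.2105 = (157.69, 200.11).

(157.69, 200.11)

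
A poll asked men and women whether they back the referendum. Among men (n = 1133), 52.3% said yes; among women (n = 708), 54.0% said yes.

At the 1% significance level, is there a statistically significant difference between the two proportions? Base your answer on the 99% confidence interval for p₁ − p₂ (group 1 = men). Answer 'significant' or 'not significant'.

not significant

SE₁ = √(p̂₁(1−p̂₁)/n₁) = √(0.5230·0.4770/1133) = 0.01484; SE₂ = √(0.5400·0.4600/708) = 0.01873.
Independent samples: SE of the difference = √(SE₁² + SE₂²) = √(0.0002202256 + 0.0003508129) = 0.02390.
z* for 99% confidence is 2.576, so the margin of error is 2.576 × 0.02390 = 0.06157.
Point estimate p̂₁ − p̂₂ = 0.5230 − 0.5400 = -0.0170.
-0.0170 ± 0.06157 → (-0.07857, 0.04457).
The interval (-0.07857, 0.04457) contains 0, so the difference is not significant.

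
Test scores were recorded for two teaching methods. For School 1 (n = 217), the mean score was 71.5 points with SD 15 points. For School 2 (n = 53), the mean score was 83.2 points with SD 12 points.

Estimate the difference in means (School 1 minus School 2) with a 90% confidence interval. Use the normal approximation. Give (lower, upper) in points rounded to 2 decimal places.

Per-group SEs: s₁/√n₁ = 15/√217 = 1.0183, s₂/√n₂ = 12/√53 = 1.6483.
Unpooled SE of the difference: √(1.03693489 + 2.71689289) = 1.9375.
Margin of error = z* · SE = 1.645 × 1.9375 = 3.1872.
x̄₁ − x̄₂ = 71.5 − 83.2 = -11.7000.
CI: -11.7000 ± 3.1872 = (-14.89, -8.51).

(-14.89, -8.51)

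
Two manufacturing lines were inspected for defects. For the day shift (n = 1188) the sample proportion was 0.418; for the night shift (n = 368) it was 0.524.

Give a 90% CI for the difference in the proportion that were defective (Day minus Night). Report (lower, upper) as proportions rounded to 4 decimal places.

(-0.1549, -0.0571)

Each SE is √(p̂(1−p̂)/n): √(0.4180·0.5820/1188) = 0.01431 and √(0.5240·0.4760/368) = 0.02603.
SE(p̂₁ − p̂₂) = √(SE₁² + SE₂²) = √(0.0002047761 + 0.0006775609) = 0.02970, since the two samples are independent.
At 90% confidence z* = 1.645; margin = 1.645 × 0.02970 = 0.04886.
The difference is 0.4180 − 0.5240 = -0.1060, so the interval is -0.1060 ± 0.04886 = (-0.1549, -0.0571).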